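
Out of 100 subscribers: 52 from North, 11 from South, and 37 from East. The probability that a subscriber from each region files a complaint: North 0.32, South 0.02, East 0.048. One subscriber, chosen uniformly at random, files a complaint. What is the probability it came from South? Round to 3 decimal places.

Unnormalized posteriors (prior × likelihood):
  North: 0.52 × 0.32 = 0.1664
  South: 0.11 × 0.02 = 0.0022
  East: 0.37 × 0.048 = 0.01776
Total = 0.18636.
P(South | evidence) = 0.0022 / 0.18636 ≈ 0.012.

0.012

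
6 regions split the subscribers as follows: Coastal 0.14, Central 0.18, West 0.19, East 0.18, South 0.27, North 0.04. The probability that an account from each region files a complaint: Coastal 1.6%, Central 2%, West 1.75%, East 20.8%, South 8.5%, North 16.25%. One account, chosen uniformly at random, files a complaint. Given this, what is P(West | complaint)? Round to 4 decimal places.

Prior × likelihood for each hypothesis:
  Coastal: 0.14 × 0.016 = 0.00224
  Central: 0.18 × 0.02 = 0.0036
  West: 0.19 × 0.0175 = 0.003325
  East: 0.18 × 0.208 = 0.03744
  South: 0.27 × 0.085 = 0.02295
  North: 0.04 × 0.1625 = 0.0065
Sum = 0.076055.
P(West | evidence) = 0.003325 / 0.076055 ≈ 0.0437.

0.0437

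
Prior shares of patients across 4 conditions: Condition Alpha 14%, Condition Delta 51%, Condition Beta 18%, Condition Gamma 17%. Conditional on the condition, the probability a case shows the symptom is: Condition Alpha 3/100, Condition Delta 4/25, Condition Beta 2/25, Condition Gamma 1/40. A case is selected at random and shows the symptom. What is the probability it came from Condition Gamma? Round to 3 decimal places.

0.041

By Bayes' rule, posterior ∝ prior × likelihood:
  Condition Alpha: 0.14 × 0.03 = 0.0042
  Condition Delta: 0.51 × 0.16 = 0.0816
  Condition Beta: 0.18 × 0.08 = 0.0144
  Condition Gamma: 0.17 × 0.025 = 0.00425
Normalizing constant = 0.10445.
P(Condition Gamma | evidence) = 0.00425 / 0.10445 ≈ 0.041.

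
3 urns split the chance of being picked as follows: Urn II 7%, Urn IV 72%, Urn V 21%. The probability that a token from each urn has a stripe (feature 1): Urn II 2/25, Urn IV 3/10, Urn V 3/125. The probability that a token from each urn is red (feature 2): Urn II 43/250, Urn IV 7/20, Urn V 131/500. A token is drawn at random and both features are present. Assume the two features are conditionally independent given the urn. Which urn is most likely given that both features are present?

Urn IV

By Bayes' rule, posterior ∝ prior × likelihood:
  Urn II: 0.07 × 0.08 × 0.172 = 0.0009632
  Urn IV: 0.72 × 0.3 × 0.35 = 0.0756
  Urn V: 0.21 × 0.024 × 0.262 = 0.00132048
Sum = 0.07788368.
Largest term belongs to Urn IV, so Urn IV is most probable.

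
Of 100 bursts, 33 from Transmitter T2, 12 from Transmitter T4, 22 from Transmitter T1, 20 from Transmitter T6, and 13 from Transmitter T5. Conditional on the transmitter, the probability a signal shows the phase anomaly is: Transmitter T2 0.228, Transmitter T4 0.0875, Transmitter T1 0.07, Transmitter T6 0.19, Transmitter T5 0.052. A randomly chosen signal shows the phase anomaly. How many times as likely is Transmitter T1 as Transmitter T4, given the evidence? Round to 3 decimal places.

1.467

Compute prior × likelihood for every hypothesis:
  Transmitter T2: 0.33 × 0.228 = 0.07524
  Transmitter T4: 0.12 × 0.0875 = 0.0105
  Transmitter T1: 0.22 × 0.07 = 0.0154
  Transmitter T6: 0.2 × 0.19 = 0.038
  Transmitter T5: 0.13 × 0.052 = 0.00676
Normalizing constant = 0.1459.
The ratio is 0.0154 / 0.0105 (the normalizer cancels) = 1.467.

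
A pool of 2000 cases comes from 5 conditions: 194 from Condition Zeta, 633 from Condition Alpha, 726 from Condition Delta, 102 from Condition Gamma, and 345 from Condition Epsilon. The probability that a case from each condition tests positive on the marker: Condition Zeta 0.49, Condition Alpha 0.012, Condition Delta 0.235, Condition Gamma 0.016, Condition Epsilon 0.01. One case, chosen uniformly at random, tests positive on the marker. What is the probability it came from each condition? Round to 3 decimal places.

Unnormalized posteriors (prior × likelihood):
  Condition Zeta: 0.097 × 0.49 = 0.04753
  Condition Alpha: 0.3165 × 0.012 = 0.003798
  Condition Delta: 0.363 × 0.235 = 0.085305
  Condition Gamma: 0.051 × 0.016 = 0.000816
  Condition Epsilon: 0.1725 × 0.01 = 0.001725
Sum = 0.139174.
P(Condition Zeta | marker-positive) = 0.04753/0.139174 ≈ 0.342
P(Condition Alpha | marker-positive) = 0.003798/0.139174 ≈ 0.027
P(Condition Delta | marker-positive) = 0.085305/0.139174 ≈ 0.613
P(Condition Gamma | marker-positive) = 0.000816/0.139174 ≈ 0.006
P(Condition Epsilon | marker-positive) = 0.001725/0.139174 ≈ 0.012
(Check: 0.342+0.027+0.613+0.006+0.012 = 1.000.)

Condition Zeta 0.342, Condition Alpha 0.027, Condition Delta 0.613, Condition Gamma 0.006, Condition Epsilon 0.012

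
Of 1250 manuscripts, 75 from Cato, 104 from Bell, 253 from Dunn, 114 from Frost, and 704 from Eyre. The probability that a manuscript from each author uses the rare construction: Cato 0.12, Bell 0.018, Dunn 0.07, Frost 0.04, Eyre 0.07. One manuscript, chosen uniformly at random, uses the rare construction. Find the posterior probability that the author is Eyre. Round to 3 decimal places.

0.598

Unnormalized posteriors (prior × likelihood):
  Cato: 0.06 × 0.12 = 0.0072
  Bell: 0.0832 × 0.018 = 0.0014976
  Dunn: 0.2024 × 0.07 = 0.014168
  Frost: 0.0912 × 0.04 = 0.003648
  Eyre: 0.5632 × 0.07 = 0.039424
Total = 0.0659376.
P(Eyre | evidence) = 0.039424 / 0.0659376 ≈ 0.598.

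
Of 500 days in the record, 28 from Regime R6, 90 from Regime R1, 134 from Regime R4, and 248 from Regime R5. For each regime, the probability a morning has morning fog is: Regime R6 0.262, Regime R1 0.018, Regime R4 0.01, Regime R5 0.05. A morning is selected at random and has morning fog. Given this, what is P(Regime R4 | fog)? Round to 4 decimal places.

0.0590

Unnormalized posteriors (prior × likelihood):
  Regime R6: 0.056 × 0.262 = 0.014672
  Regime R1: 0.18 × 0.018 = 0.00324
  Regime R4: 0.268 × 0.01 = 0.00268
  Regime R5: 0.496 × 0.05 = 0.0248
Normalizing constant = 0.045392.
P(Regime R4 | evidence) = 0.00268 / 0.045392 ≈ 0.0590.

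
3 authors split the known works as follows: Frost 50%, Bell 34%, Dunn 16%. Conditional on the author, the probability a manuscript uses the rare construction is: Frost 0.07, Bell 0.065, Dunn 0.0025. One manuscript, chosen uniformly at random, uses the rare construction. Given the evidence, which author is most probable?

Frost

Prior × likelihood for each hypothesis:
  Frost: 0.5 × 0.07 = 0.035
  Bell: 0.34 × 0.065 = 0.0221
  Dunn: 0.16 × 0.0025 = 0.0004
Sum = 0.0575.
Largest term belongs to Frost, so Frost is most probable.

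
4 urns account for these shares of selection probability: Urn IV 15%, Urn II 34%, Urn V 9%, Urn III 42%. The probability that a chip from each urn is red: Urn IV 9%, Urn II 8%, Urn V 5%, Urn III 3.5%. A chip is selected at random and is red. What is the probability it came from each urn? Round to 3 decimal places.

Compute prior × likelihood for every hypothesis:
  Urn IV: 0.15 × 0.09 = 0.0135
  Urn II: 0.34 × 0.08 = 0.0272
  Urn V: 0.09 × 0.05 = 0.0045
  Urn III: 0.42 × 0.035 = 0.0147
Normalizing constant = 0.0599.
P(Urn IV | red) = 0.0135/0.0599 ≈ 0.225
P(Urn II | red) = 0.0272/0.0599 ≈ 0.454
P(Urn V | red) = 0.0045/0.0599 ≈ 0.075
P(Urn III | red) = 0.0147/0.0599 ≈ 0.245
(Check: 0.225+0.454+0.075+0.245 = 0.999.)

Urn IV 0.225, Urn II 0.454, Urn V 0.075, Urn III 0.245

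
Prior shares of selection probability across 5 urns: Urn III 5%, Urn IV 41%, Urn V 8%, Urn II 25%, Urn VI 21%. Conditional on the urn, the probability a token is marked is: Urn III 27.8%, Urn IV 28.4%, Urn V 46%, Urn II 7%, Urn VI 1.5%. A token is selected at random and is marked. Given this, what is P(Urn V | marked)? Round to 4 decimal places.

0.1960

By Bayes' rule, posterior ∝ prior × likelihood:
  Urn III: 0.05 × 0.278 = 0.0139
  Urn IV: 0.41 × 0.284 = 0.11644
  Urn V: 0.08 × 0.46 = 0.0368
  Urn II: 0.25 × 0.07 = 0.0175
  Urn VI: 0.21 × 0.015 = 0.00315
Normalizing constant = 0.18779.
P(Urn V | evidence) = 0.0368 / 0.18779 ≈ 0.1960.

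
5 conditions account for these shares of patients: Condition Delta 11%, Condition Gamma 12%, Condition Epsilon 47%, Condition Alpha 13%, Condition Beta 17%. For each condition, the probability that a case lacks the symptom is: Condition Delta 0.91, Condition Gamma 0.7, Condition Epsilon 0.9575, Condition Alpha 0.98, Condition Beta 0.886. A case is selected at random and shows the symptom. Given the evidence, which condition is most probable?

Taking complements, P(symptomatic | each) = Condition Delta 0.09, Condition Gamma 0.3, Condition Epsilon 0.0425, Condition Alpha 0.02, Condition Beta 0.114.
Prior × likelihood for each hypothesis:
  Condition Delta: 0.11 × 0.09 = 0.0099
  Condition Gamma: 0.12 × 0.3 = 0.036
  Condition Epsilon: 0.47 × 0.0425 = 0.019975
  Condition Alpha: 0.13 × 0.02 = 0.0026
  Condition Beta: 0.17 × 0.114 = 0.01938
Sum = 0.087855.
Largest term belongs to Condition Gamma, so Condition Gamma is most probable.

Condition Gamma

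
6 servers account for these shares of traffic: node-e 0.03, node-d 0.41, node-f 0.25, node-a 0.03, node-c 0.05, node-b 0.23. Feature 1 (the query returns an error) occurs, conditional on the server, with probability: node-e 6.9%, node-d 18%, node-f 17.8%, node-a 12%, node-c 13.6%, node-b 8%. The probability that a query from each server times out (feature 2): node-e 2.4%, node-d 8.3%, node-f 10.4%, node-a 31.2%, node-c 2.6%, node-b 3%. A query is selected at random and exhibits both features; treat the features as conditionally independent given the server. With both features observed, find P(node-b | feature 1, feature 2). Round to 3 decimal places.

0.044

Prior × likelihood for each hypothesis:
  node-e: 0.03 × 0.069 × 0.024 = 0.00004968
  node-d: 0.41 × 0.18 × 0.083 = 0.0061254
  node-f: 0.25 × 0.178 × 0.104 = 0.004628
  node-a: 0.03 × 0.12 × 0.312 = 0.0011232
  node-c: 0.05 × 0.136 × 0.026 = 0.0001768
  node-b: 0.23 × 0.08 × 0.03 = 0.000552
Sum = 0.01265508.
P(node-b | evidence) = 0.000552 / 0.01265508 ≈ 0.044.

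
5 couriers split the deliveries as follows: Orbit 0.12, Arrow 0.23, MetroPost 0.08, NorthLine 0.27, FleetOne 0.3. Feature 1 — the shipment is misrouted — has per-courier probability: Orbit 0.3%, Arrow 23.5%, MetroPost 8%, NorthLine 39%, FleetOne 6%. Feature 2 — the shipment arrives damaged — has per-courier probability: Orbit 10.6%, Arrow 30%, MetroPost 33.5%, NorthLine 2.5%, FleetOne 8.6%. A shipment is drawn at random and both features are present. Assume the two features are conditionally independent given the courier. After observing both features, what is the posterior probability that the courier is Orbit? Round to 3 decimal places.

0.002

Compute prior × likelihood for every hypothesis:
  Orbit: 0.12 × 0.003 × 0.106 = 0.00003816
  Arrow: 0.23 × 0.235 × 0.3 = 0.016215
  MetroPost: 0.08 × 0.08 × 0.335 = 0.002144
  NorthLine: 0.27 × 0.39 × 0.025 = 0.0026325
  FleetOne: 0.3 × 0.06 × 0.086 = 0.001548
Normalizing constant = 0.02257766.
P(Orbit | evidence) = 0.00003816 / 0.02257766 ≈ 0.002.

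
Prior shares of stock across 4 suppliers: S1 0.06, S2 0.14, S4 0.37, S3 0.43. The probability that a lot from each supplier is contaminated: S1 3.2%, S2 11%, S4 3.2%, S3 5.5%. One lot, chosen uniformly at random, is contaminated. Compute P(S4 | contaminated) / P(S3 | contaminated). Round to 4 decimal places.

0.5006

By Bayes' rule, posterior ∝ prior × likelihood:
  S1: 0.06 × 0.032 = 0.00192
  S2: 0.14 × 0.11 = 0.0154
  S4: 0.37 × 0.032 = 0.01184
  S3: 0.43 × 0.055 = 0.02365
Normalizing constant = 0.05281.
The ratio is 0.01184 / 0.02365 (the normalizer cancels) = 0.5006.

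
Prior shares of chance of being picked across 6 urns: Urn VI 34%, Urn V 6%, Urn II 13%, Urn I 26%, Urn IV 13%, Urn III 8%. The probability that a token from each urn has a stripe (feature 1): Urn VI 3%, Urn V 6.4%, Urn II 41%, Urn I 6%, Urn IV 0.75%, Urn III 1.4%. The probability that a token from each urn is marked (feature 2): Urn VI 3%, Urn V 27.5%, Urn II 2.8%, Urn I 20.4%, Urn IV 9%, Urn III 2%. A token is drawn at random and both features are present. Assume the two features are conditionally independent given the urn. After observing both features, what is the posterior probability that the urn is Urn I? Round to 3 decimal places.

By Bayes' rule, posterior ∝ prior × likelihood:
  Urn VI: 0.34 × 0.03 × 0.03 = 0.000306
  Urn V: 0.06 × 0.064 × 0.275 = 0.001056
  Urn II: 0.13 × 0.41 × 0.028 = 0.0014924
  Urn I: 0.26 × 0.06 × 0.204 = 0.0031824
  Urn IV: 0.13 × 0.0075 × 0.09 = 0.00008775
  Urn III: 0.08 × 0.014 × 0.02 = 0.0000224
Sum = 0.00614695.
P(Urn I | evidence) = 0.0031824 / 0.00614695 ≈ 0.518.

0.518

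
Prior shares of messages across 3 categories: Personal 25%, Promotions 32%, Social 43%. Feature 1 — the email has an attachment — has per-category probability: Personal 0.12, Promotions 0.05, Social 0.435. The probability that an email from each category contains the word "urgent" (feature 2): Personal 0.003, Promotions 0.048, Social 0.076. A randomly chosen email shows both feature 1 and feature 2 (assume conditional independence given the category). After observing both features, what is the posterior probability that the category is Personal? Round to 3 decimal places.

0.006

Compute prior × likelihood for every hypothesis:
  Personal: 0.25 × 0.12 × 0.003 = 0.00009
  Promotions: 0.32 × 0.05 × 0.048 = 0.000768
  Social: 0.43 × 0.435 × 0.076 = 0.0142158
Sum = 0.0150738.
P(Personal | evidence) = 0.00009 / 0.0150738 ≈ 0.006.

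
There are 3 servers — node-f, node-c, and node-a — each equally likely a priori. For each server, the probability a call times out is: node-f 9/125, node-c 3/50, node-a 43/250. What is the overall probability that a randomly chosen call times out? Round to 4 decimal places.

0.1013

With a uniform prior (1/3 each), posterior ∝ likelihood:
  node-f: 0.072
  node-c: 0.06
  node-a: 0.172
P(timeout) = (1/3) × (0.072 + 0.06 + 0.172) = 0.304/3 ≈ 0.1013.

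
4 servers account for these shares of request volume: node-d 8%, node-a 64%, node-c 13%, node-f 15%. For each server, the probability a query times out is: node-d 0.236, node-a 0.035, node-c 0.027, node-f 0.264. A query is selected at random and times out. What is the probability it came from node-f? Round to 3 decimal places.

By Bayes' rule, posterior ∝ prior × likelihood:
  node-d: 0.08 × 0.236 = 0.01888
  node-a: 0.64 × 0.035 = 0.0224
  node-c: 0.13 × 0.027 = 0.00351
  node-f: 0.15 × 0.264 = 0.0396
Sum = 0.08439.
P(node-f | evidence) = 0.0396 / 0.08439 ≈ 0.469.

0.469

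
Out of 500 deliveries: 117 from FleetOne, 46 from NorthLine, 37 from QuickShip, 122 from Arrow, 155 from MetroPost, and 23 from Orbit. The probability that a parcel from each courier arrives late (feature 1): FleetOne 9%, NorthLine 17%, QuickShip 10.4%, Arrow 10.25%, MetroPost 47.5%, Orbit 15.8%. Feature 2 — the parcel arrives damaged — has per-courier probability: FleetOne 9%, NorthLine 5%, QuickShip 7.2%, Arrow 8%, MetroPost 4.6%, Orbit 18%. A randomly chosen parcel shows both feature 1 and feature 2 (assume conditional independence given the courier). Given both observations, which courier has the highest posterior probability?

Compute prior × likelihood for every hypothesis:
  FleetOne: 0.234 × 0.09 × 0.09 = 0.0018954
  NorthLine: 0.092 × 0.17 × 0.05 = 0.000782
  QuickShip: 0.074 × 0.104 × 0.072 = 0.000554112
  Arrow: 0.244 × 0.1025 × 0.08 = 0.0020008
  MetroPost: 0.31 × 0.475 × 0.046 = 0.0067735
  Orbit: 0.046 × 0.158 × 0.18 = 0.00130824
Total = 0.013314052.
Largest term belongs to MetroPost, so MetroPost is most probable.

MetroPost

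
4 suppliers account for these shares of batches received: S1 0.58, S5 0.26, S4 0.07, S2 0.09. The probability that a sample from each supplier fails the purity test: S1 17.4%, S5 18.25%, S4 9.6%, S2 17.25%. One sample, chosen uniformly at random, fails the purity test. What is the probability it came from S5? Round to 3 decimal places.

Compute prior × likelihood for every hypothesis:
  S1: 0.58 × 0.174 = 0.10092
  S5: 0.26 × 0.1825 = 0.04745
  S4: 0.07 × 0.096 = 0.00672
  S2: 0.09 × 0.1725 = 0.015525
Sum = 0.170615.
P(S5 | evidence) = 0.04745 / 0.170615 ≈ 0.278.

0.278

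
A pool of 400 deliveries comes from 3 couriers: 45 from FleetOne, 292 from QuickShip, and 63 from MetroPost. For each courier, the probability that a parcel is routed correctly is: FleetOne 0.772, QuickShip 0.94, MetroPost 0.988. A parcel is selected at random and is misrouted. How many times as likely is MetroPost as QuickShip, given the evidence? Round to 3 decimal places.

0.043

Taking complements, P(misrouted | each) = FleetOne 0.228, QuickShip 0.06, MetroPost 0.012.
Prior × likelihood for each hypothesis:
  FleetOne: 0.1125 × 0.228 = 0.02565
  QuickShip: 0.73 × 0.06 = 0.0438
  MetroPost: 0.1575 × 0.012 = 0.00189
Total = 0.07134.
The ratio is 0.00189 / 0.0438 (the normalizer cancels) = 0.043.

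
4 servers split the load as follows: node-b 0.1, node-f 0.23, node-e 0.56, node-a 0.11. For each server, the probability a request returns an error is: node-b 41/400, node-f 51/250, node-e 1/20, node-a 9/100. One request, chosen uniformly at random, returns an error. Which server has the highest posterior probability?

By Bayes' rule, posterior ∝ prior × likelihood:
  node-b: 0.1 × 0.1025 = 0.01025
  node-f: 0.23 × 0.204 = 0.04692
  node-e: 0.56 × 0.05 = 0.028
  node-a: 0.11 × 0.09 = 0.0099
Normalizing constant = 0.09507.
Largest term belongs to node-f, so node-f is most probable.

node-f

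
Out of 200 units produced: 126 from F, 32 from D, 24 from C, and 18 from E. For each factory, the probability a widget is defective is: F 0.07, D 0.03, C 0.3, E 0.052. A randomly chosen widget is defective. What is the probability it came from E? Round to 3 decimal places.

Prior × likelihood for each hypothesis:
  F: 0.63 × 0.07 = 0.0441
  D: 0.16 × 0.03 = 0.0048
  C: 0.12 × 0.3 = 0.036
  E: 0.09 × 0.052 = 0.00468
Sum = 0.08958.
P(E | evidence) = 0.00468 / 0.08958 ≈ 0.052.

0.052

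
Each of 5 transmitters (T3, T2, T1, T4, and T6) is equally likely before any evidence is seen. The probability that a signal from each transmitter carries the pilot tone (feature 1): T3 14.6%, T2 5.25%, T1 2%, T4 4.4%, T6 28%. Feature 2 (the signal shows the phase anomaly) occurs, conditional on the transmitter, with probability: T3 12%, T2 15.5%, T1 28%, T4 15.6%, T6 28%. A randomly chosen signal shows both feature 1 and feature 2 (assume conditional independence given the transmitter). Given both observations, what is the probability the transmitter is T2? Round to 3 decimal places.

0.070

Since the prior is uniform, the posterior is proportional to the likelihood:
  T3: 0.146 × 0.12 = 0.01752
  T2: 0.0525 × 0.155 = 0.0081375
  T1: 0.02 × 0.28 = 0.0056
  T4: 0.044 × 0.156 = 0.006864
  T6: 0.28 × 0.28 = 0.0784
Sum = 0.1165215.
P(T2 | evidence) = 0.0081375 / 0.1165215 ≈ 0.070.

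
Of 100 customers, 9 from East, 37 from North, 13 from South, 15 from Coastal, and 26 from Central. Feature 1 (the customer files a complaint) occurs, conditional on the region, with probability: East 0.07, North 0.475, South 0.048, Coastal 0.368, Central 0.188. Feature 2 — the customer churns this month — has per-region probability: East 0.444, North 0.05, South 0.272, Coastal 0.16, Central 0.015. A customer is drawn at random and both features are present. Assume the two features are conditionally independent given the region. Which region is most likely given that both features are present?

Coastal

Prior × likelihood for each hypothesis:
  East: 0.09 × 0.07 × 0.444 = 0.0027972
  North: 0.37 × 0.475 × 0.05 = 0.0087875
  South: 0.13 × 0.048 × 0.272 = 0.00169728
  Coastal: 0.15 × 0.368 × 0.16 = 0.008832
  Central: 0.26 × 0.188 × 0.015 = 0.0007332
Sum = 0.02284718.
Largest term belongs to Coastal, so Coastal is most probable.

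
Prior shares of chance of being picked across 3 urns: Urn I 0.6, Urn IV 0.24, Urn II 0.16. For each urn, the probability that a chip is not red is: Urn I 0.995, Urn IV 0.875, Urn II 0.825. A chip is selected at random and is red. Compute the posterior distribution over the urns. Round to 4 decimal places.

Taking complements, P(red | each) = Urn I 0.005, Urn IV 0.125, Urn II 0.175.
Unnormalized posteriors (prior × likelihood):
  Urn I: 0.6 × 0.005 = 0.003
  Urn IV: 0.24 × 0.125 = 0.03
  Urn II: 0.16 × 0.175 = 0.028
Sum = 0.061.
P(Urn I | red) = 0.003/0.061 ≈ 0.0492
P(Urn IV | red) = 0.03/0.061 ≈ 0.4918
P(Urn II | red) = 0.028/0.061 ≈ 0.4590

Urn I 0.0492, Urn IV 0.4918, Urn II 0.4590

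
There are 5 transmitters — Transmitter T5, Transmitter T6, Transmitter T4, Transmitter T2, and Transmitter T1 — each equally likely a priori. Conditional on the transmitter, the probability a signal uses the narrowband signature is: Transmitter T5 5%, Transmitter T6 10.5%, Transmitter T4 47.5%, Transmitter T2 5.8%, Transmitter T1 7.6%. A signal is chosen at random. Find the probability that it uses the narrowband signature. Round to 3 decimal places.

With a uniform prior (1/5 each), posterior ∝ likelihood:
  Transmitter T5: 0.05
  Transmitter T6: 0.105
  Transmitter T4: 0.475
  Transmitter T2: 0.058
  Transmitter T1: 0.076
P(narrowband) = (1/5) × (0.05 + 0.105 + 0.475 + 0.058 + 0.076) = 0.764/5 ≈ 0.153.

0.153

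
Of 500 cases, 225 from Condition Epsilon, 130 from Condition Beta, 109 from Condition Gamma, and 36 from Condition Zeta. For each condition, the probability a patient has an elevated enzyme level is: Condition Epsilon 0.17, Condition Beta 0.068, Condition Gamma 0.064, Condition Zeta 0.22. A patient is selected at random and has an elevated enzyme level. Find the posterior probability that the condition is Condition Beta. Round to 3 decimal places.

0.143

Prior × likelihood for each hypothesis:
  Condition Epsilon: 0.45 × 0.17 = 0.0765
  Condition Beta: 0.26 × 0.068 = 0.01768
  Condition Gamma: 0.218 × 0.064 = 0.013952
  Condition Zeta: 0.072 × 0.22 = 0.01584
Normalizing constant = 0.123972.
P(Condition Beta | evidence) = 0.01768 / 0.123972 ≈ 0.143.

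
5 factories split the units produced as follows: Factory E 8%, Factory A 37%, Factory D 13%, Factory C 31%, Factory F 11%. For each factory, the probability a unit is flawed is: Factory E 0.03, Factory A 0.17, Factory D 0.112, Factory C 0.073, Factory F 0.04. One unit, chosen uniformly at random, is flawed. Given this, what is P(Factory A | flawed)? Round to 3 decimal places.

0.588

Unnormalized posteriors (prior × likelihood):
  Factory E: 0.08 × 0.03 = 0.0024
  Factory A: 0.37 × 0.17 = 0.0629
  Factory D: 0.13 × 0.112 = 0.01456
  Factory C: 0.31 × 0.073 = 0.02263
  Factory F: 0.11 × 0.04 = 0.0044
Total = 0.10689.
P(Factory A | evidence) = 0.0629 / 0.10689 ≈ 0.588.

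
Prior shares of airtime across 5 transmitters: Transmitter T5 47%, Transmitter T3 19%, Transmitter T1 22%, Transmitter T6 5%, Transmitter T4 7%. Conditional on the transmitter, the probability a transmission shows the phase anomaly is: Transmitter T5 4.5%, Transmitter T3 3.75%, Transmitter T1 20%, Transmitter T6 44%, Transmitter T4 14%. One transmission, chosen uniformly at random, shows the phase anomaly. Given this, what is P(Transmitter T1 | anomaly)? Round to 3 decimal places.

Prior × likelihood for each hypothesis:
  Transmitter T5: 0.47 × 0.045 = 0.02115
  Transmitter T3: 0.19 × 0.0375 = 0.007125
  Transmitter T1: 0.22 × 0.2 = 0.044
  Transmitter T6: 0.05 × 0.44 = 0.022
  Transmitter T4: 0.07 × 0.14 = 0.0098
Sum = 0.104075.
P(Transmitter T1 | evidence) = 0.044 / 0.104075 ≈ 0.423.

0.423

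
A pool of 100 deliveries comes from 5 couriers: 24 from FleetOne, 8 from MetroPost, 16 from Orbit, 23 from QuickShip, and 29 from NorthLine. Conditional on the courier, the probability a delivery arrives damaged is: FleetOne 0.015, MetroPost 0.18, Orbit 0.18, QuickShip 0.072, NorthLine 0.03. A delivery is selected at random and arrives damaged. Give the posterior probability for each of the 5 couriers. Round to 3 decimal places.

Compute prior × likelihood for every hypothesis:
  FleetOne: 0.24 × 0.015 = 0.0036
  MetroPost: 0.08 × 0.18 = 0.0144
  Orbit: 0.16 × 0.18 = 0.0288
  QuickShip: 0.23 × 0.072 = 0.01656
  NorthLine: 0.29 × 0.03 = 0.0087
Total = 0.07206.
P(FleetOne | damaged) = 0.0036/0.07206 ≈ 0.050
P(MetroPost | damaged) = 0.0144/0.07206 ≈ 0.200
P(Orbit | damaged) = 0.0288/0.07206 ≈ 0.400
P(QuickShip | damaged) = 0.01656/0.07206 ≈ 0.230
P(NorthLine | damaged) = 0.0087/0.07206 ≈ 0.121
(Check: 0.050+0.200+0.400+0.230+0.121 = 1.001.)

FleetOne 0.050, MetroPost 0.200, Orbit 0.400, QuickShip 0.230, NorthLine 0.121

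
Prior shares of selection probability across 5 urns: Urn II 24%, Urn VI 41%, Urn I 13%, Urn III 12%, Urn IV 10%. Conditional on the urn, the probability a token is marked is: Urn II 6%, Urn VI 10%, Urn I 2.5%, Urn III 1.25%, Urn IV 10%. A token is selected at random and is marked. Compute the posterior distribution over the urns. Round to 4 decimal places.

Urn II 0.2053, Urn VI 0.5845, Urn I 0.0463, Urn III 0.0214, Urn IV 0.1426

Compute prior × likelihood for every hypothesis:
  Urn II: 0.24 × 0.06 = 0.0144
  Urn VI: 0.41 × 0.1 = 0.041
  Urn I: 0.13 × 0.025 = 0.00325
  Urn III: 0.12 × 0.0125 = 0.0015
  Urn IV: 0.1 × 0.1 = 0.01
Normalizing constant = 0.07015.
P(Urn II | marked) = 0.0144/0.07015 ≈ 0.2053
P(Urn VI | marked) = 0.041/0.07015 ≈ 0.5845
P(Urn I | marked) = 0.00325/0.07015 ≈ 0.0463
P(Urn III | marked) = 0.0015/0.07015 ≈ 0.0214
P(Urn IV | marked) = 0.01/0.07015 ≈ 0.1426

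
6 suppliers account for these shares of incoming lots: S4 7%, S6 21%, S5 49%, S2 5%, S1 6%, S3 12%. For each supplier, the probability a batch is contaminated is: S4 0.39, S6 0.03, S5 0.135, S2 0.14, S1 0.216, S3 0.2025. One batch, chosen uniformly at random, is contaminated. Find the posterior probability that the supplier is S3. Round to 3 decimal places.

0.169

Compute prior × likelihood for every hypothesis:
  S4: 0.07 × 0.39 = 0.0273
  S6: 0.21 × 0.03 = 0.0063
  S5: 0.49 × 0.135 = 0.06615
  S2: 0.05 × 0.14 = 0.007
  S1: 0.06 × 0.216 = 0.01296
  S3: 0.12 × 0.2025 = 0.0243
Normalizing constant = 0.14401.
P(S3 | evidence) = 0.0243 / 0.14401 ≈ 0.169.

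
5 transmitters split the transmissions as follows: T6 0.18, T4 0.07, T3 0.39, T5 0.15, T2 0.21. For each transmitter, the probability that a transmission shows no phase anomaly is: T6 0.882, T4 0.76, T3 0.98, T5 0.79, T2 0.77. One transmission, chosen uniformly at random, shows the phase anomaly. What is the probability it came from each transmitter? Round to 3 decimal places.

Taking complements, P(anomaly | each) = T6 0.118, T4 0.24, T3 0.02, T5 0.21, T2 0.23.
Compute prior × likelihood for every hypothesis:
  T6: 0.18 × 0.118 = 0.02124
  T4: 0.07 × 0.24 = 0.0168
  T3: 0.39 × 0.02 = 0.0078
  T5: 0.15 × 0.21 = 0.0315
  T2: 0.21 × 0.23 = 0.0483
Total = 0.12564.
P(T6 | anomaly) = 0.02124/0.12564 ≈ 0.169
P(T4 | anomaly) = 0.0168/0.12564 ≈ 0.134
P(T3 | anomaly) = 0.0078/0.12564 ≈ 0.062
P(T5 | anomaly) = 0.0315/0.12564 ≈ 0.251
P(T2 | anomaly) = 0.0483/0.12564 ≈ 0.384

T6 0.169, T4 0.134, T3 0.062, T5 0.251, T2 0.384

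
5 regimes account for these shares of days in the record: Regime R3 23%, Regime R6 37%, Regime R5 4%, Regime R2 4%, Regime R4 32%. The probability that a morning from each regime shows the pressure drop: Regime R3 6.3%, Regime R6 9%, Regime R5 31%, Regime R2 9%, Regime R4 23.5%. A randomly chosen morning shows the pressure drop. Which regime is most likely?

Regime R4

Unnormalized posteriors (prior × likelihood):
  Regime R3: 0.23 × 0.063 = 0.01449
  Regime R6: 0.37 × 0.09 = 0.0333
  Regime R5: 0.04 × 0.31 = 0.0124
  Regime R2: 0.04 × 0.09 = 0.0036
  Regime R4: 0.32 × 0.235 = 0.0752
Total = 0.13899.
Largest term belongs to Regime R4, so Regime R4 is most probable.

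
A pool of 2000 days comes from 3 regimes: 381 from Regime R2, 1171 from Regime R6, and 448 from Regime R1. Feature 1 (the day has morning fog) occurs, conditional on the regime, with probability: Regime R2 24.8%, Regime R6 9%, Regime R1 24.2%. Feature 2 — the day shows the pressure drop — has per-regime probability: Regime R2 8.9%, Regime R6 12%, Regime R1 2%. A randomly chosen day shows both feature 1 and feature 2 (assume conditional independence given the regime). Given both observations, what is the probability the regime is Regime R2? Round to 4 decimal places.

0.3621

Unnormalized posteriors (prior × likelihood):
  Regime R2: 0.1905 × 0.248 × 0.089 = 0.004204716
  Regime R6: 0.5855 × 0.09 × 0.12 = 0.0063234
  Regime R1: 0.224 × 0.242 × 0.02 = 0.00108416
Sum = 0.011612276.
P(Regime R2 | evidence) = 0.004204716 / 0.011612276 ≈ 0.3621.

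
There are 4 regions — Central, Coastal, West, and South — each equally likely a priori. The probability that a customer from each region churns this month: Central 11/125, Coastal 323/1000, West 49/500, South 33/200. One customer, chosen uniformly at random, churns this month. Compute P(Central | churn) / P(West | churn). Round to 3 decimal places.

Since the prior is uniform, the posterior is proportional to the likelihood:
  Central: 0.088
  Coastal: 0.323
  West: 0.098
  South: 0.165
Total = 0.674.
The ratio is 0.088 / 0.098 (the normalizer cancels) = 0.898.

0.898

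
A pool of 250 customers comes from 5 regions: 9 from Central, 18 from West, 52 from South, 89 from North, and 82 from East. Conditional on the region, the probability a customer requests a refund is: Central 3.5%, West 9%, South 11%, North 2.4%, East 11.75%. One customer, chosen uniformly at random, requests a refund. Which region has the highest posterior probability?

By Bayes' rule, posterior ∝ prior × likelihood:
  Central: 0.036 × 0.035 = 0.00126
  West: 0.072 × 0.09 = 0.00648
  South: 0.208 × 0.11 = 0.02288
  North: 0.356 × 0.024 = 0.008544
  East: 0.328 × 0.1175 = 0.03854
Sum = 0.077704.
Largest term belongs to East, so East is most probable.

East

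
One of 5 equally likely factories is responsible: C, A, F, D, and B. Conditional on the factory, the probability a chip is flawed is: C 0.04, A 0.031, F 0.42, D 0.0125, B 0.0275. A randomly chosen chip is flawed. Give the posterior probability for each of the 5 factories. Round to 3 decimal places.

Since the prior is uniform, the posterior is proportional to the likelihood:
  C: 0.04
  A: 0.031
  F: 0.42
  D: 0.0125
  B: 0.0275
Normalizing constant = 0.531.
P(C | flawed) = 0.04/0.531 ≈ 0.075
P(A | flawed) = 0.031/0.531 ≈ 0.058
P(F | flawed) = 0.42/0.531 ≈ 0.791
P(D | flawed) = 0.0125/0.531 ≈ 0.024
P(B | flawed) = 0.0275/0.531 ≈ 0.052

C 0.075, A 0.058, F 0.791, D 0.024, B 0.052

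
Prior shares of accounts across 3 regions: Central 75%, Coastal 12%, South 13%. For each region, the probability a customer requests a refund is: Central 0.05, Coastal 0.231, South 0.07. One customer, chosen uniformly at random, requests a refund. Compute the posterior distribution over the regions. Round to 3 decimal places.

Unnormalized posteriors (prior × likelihood):
  Central: 0.75 × 0.05 = 0.0375
  Coastal: 0.12 × 0.231 = 0.02772
  South: 0.13 × 0.07 = 0.0091
Sum = 0.07432.
P(Central | refund) = 0.0375/0.07432 ≈ 0.505
P(Coastal | refund) = 0.02772/0.07432 ≈ 0.373
P(South | refund) = 0.0091/0.07432 ≈ 0.122
(Check: 0.505+0.373+0.122 = 1.000.)

Central 0.505, Coastal 0.373, South 0.122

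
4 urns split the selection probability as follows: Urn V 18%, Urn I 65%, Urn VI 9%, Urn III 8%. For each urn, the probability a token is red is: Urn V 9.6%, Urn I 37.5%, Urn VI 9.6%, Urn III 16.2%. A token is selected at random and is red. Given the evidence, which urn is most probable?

Unnormalized posteriors (prior × likelihood):
  Urn V: 0.18 × 0.096 = 0.01728
  Urn I: 0.65 × 0.375 = 0.24375
  Urn VI: 0.09 × 0.096 = 0.00864
  Urn III: 0.08 × 0.162 = 0.01296
Sum = 0.28263.
Largest term belongs to Urn I, so Urn I is most probable.

Urn I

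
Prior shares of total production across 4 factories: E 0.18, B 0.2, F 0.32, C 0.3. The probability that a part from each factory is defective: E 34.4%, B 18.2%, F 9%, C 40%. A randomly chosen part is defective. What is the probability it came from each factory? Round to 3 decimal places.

E 0.251, B 0.147, F 0.117, C 0.486

Compute prior × likelihood for every hypothesis:
  E: 0.18 × 0.344 = 0.06192
  B: 0.2 × 0.182 = 0.0364
  F: 0.32 × 0.09 = 0.0288
  C: 0.3 × 0.4 = 0.12
Sum = 0.24712.
P(E | defective) = 0.06192/0.24712 ≈ 0.251
P(B | defective) = 0.0364/0.24712 ≈ 0.147
P(F | defective) = 0.0288/0.24712 ≈ 0.117
P(C | defective) = 0.12/0.24712 ≈ 0.486
(Check: 0.251+0.147+0.117+0.486 = 1.001.)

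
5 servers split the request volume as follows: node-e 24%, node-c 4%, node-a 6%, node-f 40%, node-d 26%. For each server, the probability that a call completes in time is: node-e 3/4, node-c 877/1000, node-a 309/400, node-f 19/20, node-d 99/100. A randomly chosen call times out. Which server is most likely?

Taking complements, P(timeout | each) = node-e 0.25, node-c 0.123, node-a 0.2275, node-f 0.05, node-d 0.01.
Unnormalized posteriors (prior × likelihood):
  node-e: 0.24 × 0.25 = 0.06
  node-c: 0.04 × 0.123 = 0.00492
  node-a: 0.06 × 0.2275 = 0.01365
  node-f: 0.4 × 0.05 = 0.02
  node-d: 0.26 × 0.01 = 0.0026
Normalizing constant = 0.10117.
Largest term belongs to node-e, so node-e is most probable.

node-e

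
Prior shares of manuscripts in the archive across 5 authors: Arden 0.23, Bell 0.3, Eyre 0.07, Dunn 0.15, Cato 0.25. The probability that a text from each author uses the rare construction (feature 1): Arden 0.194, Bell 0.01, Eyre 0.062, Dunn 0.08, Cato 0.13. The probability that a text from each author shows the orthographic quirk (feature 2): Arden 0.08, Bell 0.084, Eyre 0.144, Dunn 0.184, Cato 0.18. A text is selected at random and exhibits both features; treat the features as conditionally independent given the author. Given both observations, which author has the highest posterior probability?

By Bayes' rule, posterior ∝ prior × likelihood:
  Arden: 0.23 × 0.194 × 0.08 = 0.0035696
  Bell: 0.3 × 0.01 × 0.084 = 0.000252
  Eyre: 0.07 × 0.062 × 0.144 = 0.00062496
  Dunn: 0.15 × 0.08 × 0.184 = 0.002208
  Cato: 0.25 × 0.13 × 0.18 = 0.00585
Normalizing constant = 0.01250456.
Largest term belongs to Cato, so Cato is most probable.

Cato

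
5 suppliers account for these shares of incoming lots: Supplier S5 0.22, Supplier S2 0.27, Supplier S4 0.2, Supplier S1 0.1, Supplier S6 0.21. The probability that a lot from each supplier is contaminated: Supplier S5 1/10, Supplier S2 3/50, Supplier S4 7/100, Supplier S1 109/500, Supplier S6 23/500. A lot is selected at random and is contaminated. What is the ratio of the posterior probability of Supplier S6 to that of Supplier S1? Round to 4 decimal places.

0.4431

Unnormalized posteriors (prior × likelihood):
  Supplier S5: 0.22 × 0.1 = 0.022
  Supplier S2: 0.27 × 0.06 = 0.0162
  Supplier S4: 0.2 × 0.07 = 0.014
  Supplier S1: 0.1 × 0.218 = 0.0218
  Supplier S6: 0.21 × 0.046 = 0.00966
Normalizing constant = 0.08366.
The ratio is 0.00966 / 0.0218 (the normalizer cancels) = 0.4431.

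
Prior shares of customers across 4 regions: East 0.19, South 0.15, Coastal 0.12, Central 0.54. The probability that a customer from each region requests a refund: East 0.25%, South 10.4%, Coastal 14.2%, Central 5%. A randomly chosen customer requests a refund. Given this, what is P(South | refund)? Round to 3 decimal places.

0.260

Prior × likelihood for each hypothesis:
  East: 0.19 × 0.0025 = 0.000475
  South: 0.15 × 0.104 = 0.0156
  Coastal: 0.12 × 0.142 = 0.01704
  Central: 0.54 × 0.05 = 0.027
Sum = 0.060115.
P(South | evidence) = 0.0156 / 0.060115 ≈ 0.260.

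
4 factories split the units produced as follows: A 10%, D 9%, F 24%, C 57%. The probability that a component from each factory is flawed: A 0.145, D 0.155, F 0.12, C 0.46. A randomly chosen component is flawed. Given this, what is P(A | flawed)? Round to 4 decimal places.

Compute prior × likelihood for every hypothesis:
  A: 0.1 × 0.145 = 0.0145
  D: 0.09 × 0.155 = 0.01395
  F: 0.24 × 0.12 = 0.0288
  C: 0.57 × 0.46 = 0.2622
Sum = 0.31945.
P(A | evidence) = 0.0145 / 0.31945 ≈ 0.0454.

0.0454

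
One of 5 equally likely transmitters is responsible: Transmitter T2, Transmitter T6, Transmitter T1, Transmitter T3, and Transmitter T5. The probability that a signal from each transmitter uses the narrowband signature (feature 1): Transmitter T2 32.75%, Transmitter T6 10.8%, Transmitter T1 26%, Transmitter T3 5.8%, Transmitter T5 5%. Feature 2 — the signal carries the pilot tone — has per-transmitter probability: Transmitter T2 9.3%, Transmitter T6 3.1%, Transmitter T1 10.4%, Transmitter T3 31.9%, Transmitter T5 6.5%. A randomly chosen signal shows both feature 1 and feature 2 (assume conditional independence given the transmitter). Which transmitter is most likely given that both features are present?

Transmitter T2

With a uniform prior (1/5 each), posterior ∝ likelihood:
  Transmitter T2: 0.3275 × 0.093 = 0.0304575
  Transmitter T6: 0.108 × 0.031 = 0.003348
  Transmitter T1: 0.26 × 0.104 = 0.02704
  Transmitter T3: 0.058 × 0.319 = 0.018502
  Transmitter T5: 0.05 × 0.065 = 0.00325
Normalizing constant = 0.0825975.
Largest term belongs to Transmitter T2, so Transmitter T2 is most probable.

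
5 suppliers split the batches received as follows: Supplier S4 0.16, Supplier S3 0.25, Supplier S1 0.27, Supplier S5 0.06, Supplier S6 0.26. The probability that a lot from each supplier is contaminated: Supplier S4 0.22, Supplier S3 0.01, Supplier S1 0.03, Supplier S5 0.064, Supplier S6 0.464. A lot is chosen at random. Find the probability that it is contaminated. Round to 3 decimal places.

By Bayes' rule, posterior ∝ prior × likelihood:
  Supplier S4: 0.16 × 0.22 = 0.0352
  Supplier S3: 0.25 × 0.01 = 0.0025
  Supplier S1: 0.27 × 0.03 = 0.0081
  Supplier S5: 0.06 × 0.064 = 0.00384
  Supplier S6: 0.26 × 0.464 = 0.12064
P(contaminated) = 0.0352 + 0.0025 + 0.0081 + 0.00384 + 0.12064 = 0.17028 → 0.170.

0.170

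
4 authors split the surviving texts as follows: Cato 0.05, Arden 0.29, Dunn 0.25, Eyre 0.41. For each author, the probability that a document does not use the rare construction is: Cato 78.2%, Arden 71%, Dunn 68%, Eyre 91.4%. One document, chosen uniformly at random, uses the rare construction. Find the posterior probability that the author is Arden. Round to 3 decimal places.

Taking complements, P(rare-form | each) = Cato 0.218, Arden 0.29, Dunn 0.32, Eyre 0.086.
Unnormalized posteriors (prior × likelihood):
  Cato: 0.05 × 0.218 = 0.0109
  Arden: 0.29 × 0.29 = 0.0841
  Dunn: 0.25 × 0.32 = 0.08
  Eyre: 0.41 × 0.086 = 0.03526
Total = 0.21026.
P(Arden | evidence) = 0.0841 / 0.21026 ≈ 0.400.

0.400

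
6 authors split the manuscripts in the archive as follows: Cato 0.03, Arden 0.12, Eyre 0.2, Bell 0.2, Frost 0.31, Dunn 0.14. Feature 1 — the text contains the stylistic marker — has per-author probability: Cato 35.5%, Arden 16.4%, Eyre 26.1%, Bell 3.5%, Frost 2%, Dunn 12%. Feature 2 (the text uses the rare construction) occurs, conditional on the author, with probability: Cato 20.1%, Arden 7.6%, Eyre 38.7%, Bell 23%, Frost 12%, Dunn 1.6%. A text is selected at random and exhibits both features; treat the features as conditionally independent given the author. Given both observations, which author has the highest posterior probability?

Eyre

Prior × likelihood for each hypothesis:
  Cato: 0.03 × 0.355 × 0.201 = 0.00214065
  Arden: 0.12 × 0.164 × 0.076 = 0.00149568
  Eyre: 0.2 × 0.261 × 0.387 = 0.0202014
  Bell: 0.2 × 0.035 × 0.23 = 0.00161
  Frost: 0.31 × 0.02 × 0.12 = 0.000744
  Dunn: 0.14 × 0.12 × 0.016 = 0.0002688
Total = 0.02646053.
Largest term belongs to Eyre, so Eyre is most probable.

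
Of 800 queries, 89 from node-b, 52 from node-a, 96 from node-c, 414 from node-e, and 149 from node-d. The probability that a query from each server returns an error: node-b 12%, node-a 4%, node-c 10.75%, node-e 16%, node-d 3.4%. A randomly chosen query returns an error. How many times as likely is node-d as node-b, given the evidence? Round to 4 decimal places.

0.4743

Prior × likelihood for each hypothesis:
  node-b: 0.11125 × 0.12 = 0.01335
  node-a: 0.065 × 0.04 = 0.0026
  node-c: 0.12 × 0.1075 = 0.0129
  node-e: 0.5175 × 0.16 = 0.0828
  node-d: 0.18625 × 0.034 = 0.0063325
Sum = 0.1179825.
The ratio is 0.0063325 / 0.01335 (the normalizer cancels) = 0.4743.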